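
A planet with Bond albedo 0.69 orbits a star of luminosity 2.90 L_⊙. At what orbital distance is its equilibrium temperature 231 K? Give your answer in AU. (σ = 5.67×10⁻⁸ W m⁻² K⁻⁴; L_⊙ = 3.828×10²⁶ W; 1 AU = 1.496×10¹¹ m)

L = 2.90 × 3.828×10²⁶ = 1.11×10²⁷ W.
From T_eq⁴ = L(1−A)/(16πσd²): d = √[L(1−A)/(16πσT_eq⁴)].
d = √[1.11×10²⁷ × 0.31 / (16π × 5.67×10⁻⁸ × (231)⁴)] = 2.06×10¹¹ m = 1.38 AU.

d ≈ 1.38 AU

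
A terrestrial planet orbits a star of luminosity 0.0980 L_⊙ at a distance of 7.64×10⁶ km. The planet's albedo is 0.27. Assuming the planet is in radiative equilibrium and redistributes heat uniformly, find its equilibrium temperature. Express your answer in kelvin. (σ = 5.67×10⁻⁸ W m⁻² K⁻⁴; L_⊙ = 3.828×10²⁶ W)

d = 7.64×10⁶ km = 7.64×10⁹ m.
L = 0.0980 × 3.828×10²⁶ = 3.75×10²⁵ W.
Flux: S = L/(4πd²) = 3.75×10²⁵/(4π×(7.64×10⁹)²) = 5.11×10⁴ W m⁻².
Energy balance: absorbed = emitted ⇒ πR²·S(1−A) = 4πR²·σT_eq⁴, so T_eq⁴ = S(1−A)/(4σ).
T_eq = [5.11×10⁴ × 0.73 / (4 × 5.67×10⁻⁸)]^(1/4) = (1.65×10¹¹)^(1/4) = 637 K.

T_eq ≈ 637 K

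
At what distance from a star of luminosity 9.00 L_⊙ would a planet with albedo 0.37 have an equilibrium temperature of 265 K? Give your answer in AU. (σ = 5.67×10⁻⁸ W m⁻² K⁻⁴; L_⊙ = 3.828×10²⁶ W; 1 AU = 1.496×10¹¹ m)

L = 9.00 × 3.828×10²⁶ = 3.45×10²⁷ W.
From T_eq⁴ = L(1−A)/(16πσd²): d = √[L(1−A)/(16πσT_eq⁴)].
d = √[3.45×10²⁷ × 0.63 / (16π × 5.67×10⁻⁸ × (265)⁴)] = 3.93×10¹¹ m = 2.63 AU.

d ≈ 2.63 AU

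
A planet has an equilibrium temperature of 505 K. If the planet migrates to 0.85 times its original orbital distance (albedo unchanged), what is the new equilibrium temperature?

T_eq ∝ L^(1/4) · d^(−1/2).
T′ = 505 / 0.85^(1/2) = 548 K.

T_eq ≈ 548 K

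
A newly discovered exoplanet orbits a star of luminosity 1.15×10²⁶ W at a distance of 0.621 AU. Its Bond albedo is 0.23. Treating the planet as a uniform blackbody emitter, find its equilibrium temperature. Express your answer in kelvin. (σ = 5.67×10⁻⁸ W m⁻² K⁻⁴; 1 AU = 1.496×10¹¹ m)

d = 0.621 AU = 9.29×10¹⁰ m.
Flux: S = L/(4πd²) = 1.15×10²⁶/(4π×(9.29×10¹⁰)²) = 1060 W m⁻².
Energy balance: absorbed = emitted ⇒ πR²·S(1−A) = 4πR²·σT_eq⁴, so T_eq⁴ = S(1−A)/(4σ).
T_eq = [1060 × 0.77 / (4 × 5.67×10⁻⁸)]^(1/4) = (3.60×10⁹)^(1/4) = 245 K.

T_eq ≈ 245 K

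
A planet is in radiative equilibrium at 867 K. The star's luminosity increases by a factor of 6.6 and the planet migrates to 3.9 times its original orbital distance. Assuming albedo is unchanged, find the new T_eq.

T_eq ≈ 704 K

T_eq ∝ L^(1/4) · d^(−1/2).
T′ = 867 × 6.6^(1/4) / 3.9^(1/2) = 704 K.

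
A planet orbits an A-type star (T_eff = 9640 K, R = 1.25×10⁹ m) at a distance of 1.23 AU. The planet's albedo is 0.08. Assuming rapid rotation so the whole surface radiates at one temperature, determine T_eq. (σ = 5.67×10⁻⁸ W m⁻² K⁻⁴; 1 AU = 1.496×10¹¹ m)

T_eq ≈ 550 K

d = 1.23 AU = 1.84×10¹¹ m.
L = 4πR_⋆²σT_⋆⁴ = 4π(1.25×10⁹)² × 5.67×10⁻⁸ × (9640)⁴ = 9.61×10²⁷ W.
S = L/(4πd²) = 2.26×10⁴ W m⁻².
Energy balance: absorbed = emitted ⇒ πR²·S(1−A) = 4πR²·σT_eq⁴, so T_eq⁴ = S(1−A)/(4σ).
T_eq = [2.26×10⁴ × 0.92 / (4 × 5.67×10⁻⁸)]^(1/4) = (9.17×10¹⁰)^(1/4) = 550 K.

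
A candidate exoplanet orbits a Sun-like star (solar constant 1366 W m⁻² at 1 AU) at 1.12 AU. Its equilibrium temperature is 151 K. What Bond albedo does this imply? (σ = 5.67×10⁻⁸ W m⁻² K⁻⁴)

A ≈ 0.89

Flux at 1.12 AU: S = 1366/1.12² = 1090 W m⁻².
From T_eq⁴ = S(1−A)/(4σ): 1−A = 4σT_eq⁴/S.
1−A = 4 × 5.67×10⁻⁸ × (151)⁴ / 1090 = 0.108.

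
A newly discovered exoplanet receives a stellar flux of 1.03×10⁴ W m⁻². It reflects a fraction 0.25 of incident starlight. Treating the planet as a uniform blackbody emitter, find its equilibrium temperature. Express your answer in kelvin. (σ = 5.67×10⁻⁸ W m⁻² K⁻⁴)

T_eq ≈ 430 K

Energy balance: absorbed = emitted ⇒ πR²·S(1−A) = 4πR²·σT_eq⁴, so T_eq⁴ = S(1−A)/(4σ).
T_eq = [1.03×10⁴ × 0.75 / (4 × 5.67×10⁻⁸)]^(1/4) = (3.41×10¹⁰)^(1/4) = 430 K.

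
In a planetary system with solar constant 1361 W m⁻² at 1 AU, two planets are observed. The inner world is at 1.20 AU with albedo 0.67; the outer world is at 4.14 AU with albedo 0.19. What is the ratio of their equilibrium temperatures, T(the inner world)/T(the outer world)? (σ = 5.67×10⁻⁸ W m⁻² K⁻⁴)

T₁/T₂ ≈ 1.484

T_eq = [S₀(1−A)/(4σd²)]^(1/4), so T ∝ (1−A)^(1/4) / √d.
T₁ = [1361×0.33/(4×5.67×10⁻⁸×1.20²)]^(1/4) = 192.57 K.
T₂ = [1361×0.81/(4×5.67×10⁻⁸×4.14²)]^(1/4) = 129.77 K.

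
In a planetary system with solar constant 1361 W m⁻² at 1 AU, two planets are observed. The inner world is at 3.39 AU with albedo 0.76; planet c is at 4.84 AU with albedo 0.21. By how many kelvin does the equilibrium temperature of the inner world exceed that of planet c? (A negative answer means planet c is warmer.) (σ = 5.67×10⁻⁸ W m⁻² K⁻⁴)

ΔT ≈ -13.5 K

T_eq = [S₀(1−A)/(4σd²)]^(1/4), so T ∝ (1−A)^(1/4) / √d.
T₁ = [1361×0.24/(4×5.67×10⁻⁸×3.39²)]^(1/4) = 105.81 K.
T₂ = [1361×0.79/(4×5.67×10⁻⁸×4.84²)]^(1/4) = 119.27 K.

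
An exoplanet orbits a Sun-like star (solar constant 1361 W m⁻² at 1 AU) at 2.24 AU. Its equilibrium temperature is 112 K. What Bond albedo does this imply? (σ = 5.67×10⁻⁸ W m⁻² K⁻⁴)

A ≈ 0.87

Flux at 2.24 AU: S = 1361/2.24² = 271 W m⁻².
From T_eq⁴ = S(1−A)/(4σ): 1−A = 4σT_eq⁴/S.
1−A = 4 × 5.67×10⁻⁸ × (112)⁴ / 271 = 0.132.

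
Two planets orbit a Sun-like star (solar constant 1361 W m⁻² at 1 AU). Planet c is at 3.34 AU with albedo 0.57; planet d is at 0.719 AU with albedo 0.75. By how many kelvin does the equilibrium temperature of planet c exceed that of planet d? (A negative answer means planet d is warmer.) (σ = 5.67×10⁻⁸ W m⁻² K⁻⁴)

ΔT ≈ -108.8 K

T_eq = [S₀(1−A)/(4σd²)]^(1/4), so T ∝ (1−A)^(1/4) / √d.
T₁ = [1361×0.43/(4×5.67×10⁻⁸×3.34²)]^(1/4) = 123.32 K.
T₂ = [1361×0.25/(4×5.67×10⁻⁸×0.719²)]^(1/4) = 232.10 K.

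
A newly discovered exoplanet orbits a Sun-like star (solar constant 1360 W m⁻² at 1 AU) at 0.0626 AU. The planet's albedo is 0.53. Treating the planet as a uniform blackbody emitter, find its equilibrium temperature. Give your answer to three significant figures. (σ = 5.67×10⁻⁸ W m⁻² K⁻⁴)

Flux at 0.0626 AU: S = 1360/0.0626² = 3.47×10⁵ W m⁻².
Energy balance: absorbed = emitted ⇒ πR²·S(1−A) = 4πR²·σT_eq⁴, so T_eq⁴ = S(1−A)/(4σ).
T_eq = [3.47×10⁵ × 0.47 / (4 × 5.67×10⁻⁸)]^(1/4) = (7.19×10¹¹)^(1/4) = 921 K.

T_eq ≈ 921 K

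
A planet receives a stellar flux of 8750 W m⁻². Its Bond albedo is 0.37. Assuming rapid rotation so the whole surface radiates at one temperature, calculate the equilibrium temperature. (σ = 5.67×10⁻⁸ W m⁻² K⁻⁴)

T_eq ≈ 395 K

Energy balance: absorbed = emitted ⇒ πR²·S(1−A) = 4πR²·σT_eq⁴, so T_eq⁴ = S(1−A)/(4σ).
T_eq = [8750 × 0.63 / (4 × 5.67×10⁻⁸)]^(1/4) = (2.43×10¹⁰)^(1/4) = 395 K.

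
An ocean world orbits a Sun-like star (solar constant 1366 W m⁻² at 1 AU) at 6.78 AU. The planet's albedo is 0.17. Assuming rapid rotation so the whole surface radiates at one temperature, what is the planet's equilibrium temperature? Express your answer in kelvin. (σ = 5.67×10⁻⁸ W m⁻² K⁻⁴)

Flux at 6.78 AU: S = 1366/6.78² = 29.7 W m⁻².
Energy balance: absorbed = emitted ⇒ πR²·S(1−A) = 4πR²·σT_eq⁴, so T_eq⁴ = S(1−A)/(4σ).
T_eq = [29.7 × 0.83 / (4 × 5.67×10⁻⁸)]^(1/4) = (1.09×10⁸)^(1/4) = 102 K.

T_eq ≈ 102 K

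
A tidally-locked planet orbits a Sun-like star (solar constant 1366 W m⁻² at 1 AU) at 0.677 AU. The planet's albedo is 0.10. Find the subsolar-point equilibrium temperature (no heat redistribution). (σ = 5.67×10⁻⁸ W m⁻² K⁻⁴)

Flux at 0.677 AU: S = 1366/0.677² = 2980 W m⁻².
At the subsolar point the surface absorbs S(1−A) and emits σT⁴ per unit area — no factor of 4, since only the local patch is in balance.
T = [2980 × 0.90 / 5.67×10⁻⁸]^(1/4) = (4.73×10¹⁰)^(1/4) = 466 K.

T_ss ≈ 466 K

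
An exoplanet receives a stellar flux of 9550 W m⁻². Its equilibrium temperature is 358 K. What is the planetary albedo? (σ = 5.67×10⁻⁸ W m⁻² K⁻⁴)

From T_eq⁴ = S(1−A)/(4σ): 1−A = 4σT_eq⁴/S.
1−A = 4 × 5.67×10⁻⁸ × (358)⁴ / 9550 = 0.390.

A ≈ 0.61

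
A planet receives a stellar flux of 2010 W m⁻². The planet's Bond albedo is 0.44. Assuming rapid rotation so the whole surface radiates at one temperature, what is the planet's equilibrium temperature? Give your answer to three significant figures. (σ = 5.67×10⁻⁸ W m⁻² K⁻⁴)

T_eq ≈ 265 K

Energy balance: absorbed = emitted ⇒ πR²·S(1−A) = 4πR²·σT_eq⁴, so T_eq⁴ = S(1−A)/(4σ).
T_eq = [2010 × 0.56 / (4 × 5.67×10⁻⁸)]^(1/4) = (4.96×10⁹)^(1/4) = 265 K.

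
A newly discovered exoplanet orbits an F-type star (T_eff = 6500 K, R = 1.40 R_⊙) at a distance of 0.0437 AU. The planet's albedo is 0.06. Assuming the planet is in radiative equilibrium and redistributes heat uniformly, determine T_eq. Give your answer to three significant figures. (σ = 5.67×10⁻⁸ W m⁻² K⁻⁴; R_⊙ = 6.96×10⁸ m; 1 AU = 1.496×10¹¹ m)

T_eq ≈ 1750 K

R_⋆ = 1.40 × 6.96×10⁸ = 9.74×10⁸ m.
d = 0.0437 AU = 6.54×10⁹ m.
L = 4πR_⋆²σT_⋆⁴ = 4π(9.74×10⁸)² × 5.67×10⁻⁸ × (6500)⁴ = 1.21×10²⁷ W.
S = L/(4πd²) = 2.25×10⁶ W m⁻².
Energy balance: absorbed = emitted ⇒ πR²·S(1−A) = 4πR²·σT_eq⁴, so T_eq⁴ = S(1−A)/(4σ).
T_eq = [2.25×10⁶ × 0.94 / (4 × 5.67×10⁻⁸)]^(1/4) = (9.32×10¹²)^(1/4) = 1750 K.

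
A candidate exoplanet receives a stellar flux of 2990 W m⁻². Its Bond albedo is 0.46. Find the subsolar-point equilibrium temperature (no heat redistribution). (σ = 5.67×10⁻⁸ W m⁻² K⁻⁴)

At the subsolar point the surface absorbs S(1−A) and emits σT⁴ per unit area — no factor of 4, since only the local patch is in balance.
T = [2990 × 0.54 / 5.67×10⁻⁸]^(1/4) = (2.85×10¹⁰)^(1/4) = 411 K.

T_ss ≈ 411 K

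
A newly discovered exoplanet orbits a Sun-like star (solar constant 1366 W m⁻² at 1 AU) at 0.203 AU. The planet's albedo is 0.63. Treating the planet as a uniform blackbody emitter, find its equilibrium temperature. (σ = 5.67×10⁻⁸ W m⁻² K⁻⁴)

T_eq ≈ 482 K

Flux at 0.203 AU: S = 1366/0.203² = 3.31×10⁴ W m⁻².
Energy balance: absorbed = emitted ⇒ πR²·S(1−A) = 4πR²·σT_eq⁴, so T_eq⁴ = S(1−A)/(4σ).
T_eq = [3.31×10⁴ × 0.37 / (4 × 5.67×10⁻⁸)]^(1/4) = (5.41×10¹⁰)^(1/4) = 482 K.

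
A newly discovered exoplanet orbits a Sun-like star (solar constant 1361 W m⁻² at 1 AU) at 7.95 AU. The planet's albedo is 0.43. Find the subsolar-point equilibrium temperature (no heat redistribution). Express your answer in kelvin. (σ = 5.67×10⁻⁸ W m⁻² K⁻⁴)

Flux at 7.95 AU: S = 1361/7.95² = 21.5 W m⁻².
At the subsolar point the surface absorbs S(1−A) and emits σT⁴ per unit area — no factor of 4, since only the local patch is in balance.
T = [21.5 × 0.57 / 5.67×10⁻⁸]^(1/4) = (2.16×10⁸)^(1/4) = 121 K.

T_ss ≈ 121 K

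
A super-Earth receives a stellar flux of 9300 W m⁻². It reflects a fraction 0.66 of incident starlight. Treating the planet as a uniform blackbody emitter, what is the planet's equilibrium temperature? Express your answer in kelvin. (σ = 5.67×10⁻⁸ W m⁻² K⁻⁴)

T_eq ≈ 344 K

Energy balance: absorbed = emitted ⇒ πR²·S(1−A) = 4πR²·σT_eq⁴, so T_eq⁴ = S(1−A)/(4σ).
T_eq = [9300 × 0.34 / (4 × 5.67×10⁻⁸)]^(1/4) = (1.39×10¹⁰)^(1/4) = 344 K.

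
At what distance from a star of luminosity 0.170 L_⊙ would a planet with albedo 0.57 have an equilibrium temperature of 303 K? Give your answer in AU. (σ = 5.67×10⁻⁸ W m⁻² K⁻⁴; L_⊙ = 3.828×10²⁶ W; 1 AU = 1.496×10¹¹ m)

d ≈ 0.228 AU

L = 0.170 × 3.828×10²⁶ = 6.51×10²⁵ W.
From T_eq⁴ = L(1−A)/(16πσd²): d = √[L(1−A)/(16πσT_eq⁴)].
d = √[6.51×10²⁵ × 0.43 / (16π × 5.67×10⁻⁸ × (303)⁴)] = 3.41×10¹⁰ m = 0.228 AU.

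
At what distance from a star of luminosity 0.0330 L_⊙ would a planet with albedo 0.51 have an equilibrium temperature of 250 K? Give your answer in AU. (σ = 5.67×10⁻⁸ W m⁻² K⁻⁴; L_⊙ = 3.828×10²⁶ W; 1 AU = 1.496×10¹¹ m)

d ≈ 0.158 AU

L = 0.0330 × 3.828×10²⁶ = 1.26×10²⁵ W.
From T_eq⁴ = L(1−A)/(16πσd²): d = √[L(1−A)/(16πσT_eq⁴)].
d = √[1.26×10²⁵ × 0.49 / (16π × 5.67×10⁻⁸ × (250)⁴)] = 2.36×10¹⁰ m = 0.158 AU.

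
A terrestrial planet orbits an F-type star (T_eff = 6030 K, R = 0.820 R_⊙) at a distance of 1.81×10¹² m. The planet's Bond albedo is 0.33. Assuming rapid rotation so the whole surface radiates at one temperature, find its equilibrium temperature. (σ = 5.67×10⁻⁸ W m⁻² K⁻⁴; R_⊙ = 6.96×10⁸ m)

R_⋆ = 0.820 × 6.96×10⁸ = 5.71×10⁸ m.
L = 4πR_⋆²σT_⋆⁴ = 4π(5.71×10⁸)² × 5.67×10⁻⁸ × (6030)⁴ = 3.07×10²⁶ W.
S = L/(4πd²) = 7.45 W m⁻².
Energy balance: absorbed = emitted ⇒ πR²·S(1−A) = 4πR²·σT_eq⁴, so T_eq⁴ = S(1−A)/(4σ).
T_eq = [7.45 × 0.67 / (4 × 5.67×10⁻⁸)]^(1/4) = (2.20×10⁷)^(1/4) = 68.5 K.

T_eq ≈ 68.5 K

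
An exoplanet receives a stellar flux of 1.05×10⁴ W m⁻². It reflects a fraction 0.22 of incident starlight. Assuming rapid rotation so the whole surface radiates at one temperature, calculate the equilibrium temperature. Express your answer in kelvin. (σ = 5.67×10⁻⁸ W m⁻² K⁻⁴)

T_eq ≈ 436 K

Energy balance: absorbed = emitted ⇒ πR²·S(1−A) = 4πR²·σT_eq⁴, so T_eq⁴ = S(1−A)/(4σ).
T_eq = [1.05×10⁴ × 0.78 / (4 × 5.67×10⁻⁸)]^(1/4) = (3.61×10¹⁰)^(1/4) = 436 K.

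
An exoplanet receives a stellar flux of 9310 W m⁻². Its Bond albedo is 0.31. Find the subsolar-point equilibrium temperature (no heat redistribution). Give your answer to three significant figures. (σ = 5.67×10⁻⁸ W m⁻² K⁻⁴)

T_ss ≈ 580 K

At the subsolar point the surface absorbs S(1−A) and emits σT⁴ per unit area — no factor of 4, since only the local patch is in balance.
T = [9310 × 0.69 / 5.67×10⁻⁸]^(1/4) = (1.13×10¹¹)^(1/4) = 580 K.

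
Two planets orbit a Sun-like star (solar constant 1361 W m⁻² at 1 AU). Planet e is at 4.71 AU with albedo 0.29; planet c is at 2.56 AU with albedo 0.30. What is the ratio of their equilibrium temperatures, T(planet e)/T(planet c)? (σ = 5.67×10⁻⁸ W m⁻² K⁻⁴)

T₁/T₂ ≈ 0.740

T_eq = [S₀(1−A)/(4σd²)]^(1/4), so T ∝ (1−A)^(1/4) / √d.
T₁ = [1361×0.71/(4×5.67×10⁻⁸×4.71²)]^(1/4) = 117.72 K.
T₂ = [1361×0.70/(4×5.67×10⁻⁸×2.56²)]^(1/4) = 159.11 K.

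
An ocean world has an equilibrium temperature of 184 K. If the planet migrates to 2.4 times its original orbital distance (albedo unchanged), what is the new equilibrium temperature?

T_eq ≈ 119 K

T_eq ∝ L^(1/4) · d^(−1/2).
T′ = 184 / 2.4^(1/2) = 119 K.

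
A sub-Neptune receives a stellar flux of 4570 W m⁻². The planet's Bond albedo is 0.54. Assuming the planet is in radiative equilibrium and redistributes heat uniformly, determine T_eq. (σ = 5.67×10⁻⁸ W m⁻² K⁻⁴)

T_eq ≈ 310 K

Energy balance: absorbed = emitted ⇒ πR²·S(1−A) = 4πR²·σT_eq⁴, so T_eq⁴ = S(1−A)/(4σ).
T_eq = [4570 × 0.46 / (4 × 5.67×10⁻⁸)]^(1/4) = (9.27×10⁹)^(1/4) = 310 K.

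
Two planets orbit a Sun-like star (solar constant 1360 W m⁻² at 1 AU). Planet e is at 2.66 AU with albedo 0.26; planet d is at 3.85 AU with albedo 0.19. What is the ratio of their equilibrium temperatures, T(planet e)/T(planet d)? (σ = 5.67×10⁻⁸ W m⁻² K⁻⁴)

T₁/T₂ ≈ 1.176

T_eq = [S₀(1−A)/(4σd²)]^(1/4), so T ∝ (1−A)^(1/4) / √d.
T₁ = [1360×0.74/(4×5.67×10⁻⁸×2.66²)]^(1/4) = 158.25 K.
T₂ = [1360×0.81/(4×5.67×10⁻⁸×3.85²)]^(1/4) = 134.54 K.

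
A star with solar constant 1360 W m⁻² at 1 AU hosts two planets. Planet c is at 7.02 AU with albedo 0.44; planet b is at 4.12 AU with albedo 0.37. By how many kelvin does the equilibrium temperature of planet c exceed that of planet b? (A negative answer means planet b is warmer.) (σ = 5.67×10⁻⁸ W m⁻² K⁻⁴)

ΔT ≈ -31.3 K

T_eq = [S₀(1−A)/(4σd²)]^(1/4), so T ∝ (1−A)^(1/4) / √d.
T₁ = [1360×0.56/(4×5.67×10⁻⁸×7.02²)]^(1/4) = 90.86 K.
T₂ = [1360×0.63/(4×5.67×10⁻⁸×4.12²)]^(1/4) = 122.14 K.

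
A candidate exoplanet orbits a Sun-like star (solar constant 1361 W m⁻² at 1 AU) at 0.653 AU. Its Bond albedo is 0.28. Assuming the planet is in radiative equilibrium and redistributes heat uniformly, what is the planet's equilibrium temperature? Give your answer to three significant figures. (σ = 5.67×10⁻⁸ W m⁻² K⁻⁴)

T_eq ≈ 317 K

Flux at 0.653 AU: S = 1361/0.653² = 3190 W m⁻².
Energy balance: absorbed = emitted ⇒ πR²·S(1−A) = 4πR²·σT_eq⁴, so T_eq⁴ = S(1−A)/(4σ).
T_eq = [3190 × 0.72 / (4 × 5.67×10⁻⁸)]^(1/4) = (1.01×10¹⁰)^(1/4) = 317 K.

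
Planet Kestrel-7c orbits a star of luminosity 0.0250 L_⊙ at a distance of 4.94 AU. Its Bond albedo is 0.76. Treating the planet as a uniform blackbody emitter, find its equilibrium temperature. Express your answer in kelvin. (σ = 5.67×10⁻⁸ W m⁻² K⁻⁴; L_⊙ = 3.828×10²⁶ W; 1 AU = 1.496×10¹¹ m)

T_eq ≈ 34.9 K

d = 4.94 AU = 7.39×10¹¹ m.
L = 0.0250 × 3.828×10²⁶ = 9.57×10²⁴ W.
Flux: S = L/(4πd²) = 9.57×10²⁴/(4π×(7.39×10¹¹)²) = 1.39 W m⁻².
Energy balance: absorbed = emitted ⇒ πR²·S(1−A) = 4πR²·σT_eq⁴, so T_eq⁴ = S(1−A)/(4σ).
T_eq = [1.39 × 0.24 / (4 × 5.67×10⁻⁸)]^(1/4) = (1.48×10⁶)^(1/4) = 34.9 K.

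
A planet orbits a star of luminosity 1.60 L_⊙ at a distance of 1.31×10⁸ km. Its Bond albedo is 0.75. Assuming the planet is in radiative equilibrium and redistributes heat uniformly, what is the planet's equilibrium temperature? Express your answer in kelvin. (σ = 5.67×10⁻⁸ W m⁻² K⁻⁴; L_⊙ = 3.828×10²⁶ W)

d = 1.31×10⁸ km = 1.31×10¹¹ m.
L = 1.60 × 3.828×10²⁶ = 6.12×10²⁶ W.
Flux: S = L/(4πd²) = 6.12×10²⁶/(4π×(1.31×10¹¹)²) = 2840 W m⁻².
Energy balance: absorbed = emitted ⇒ πR²·S(1−A) = 4πR²·σT_eq⁴, so T_eq⁴ = S(1−A)/(4σ).
T_eq = [2840 × 0.25 / (4 × 5.67×10⁻⁸)]^(1/4) = (3.13×10⁹)^(1/4) = 237 K.

T_eq ≈ 237 K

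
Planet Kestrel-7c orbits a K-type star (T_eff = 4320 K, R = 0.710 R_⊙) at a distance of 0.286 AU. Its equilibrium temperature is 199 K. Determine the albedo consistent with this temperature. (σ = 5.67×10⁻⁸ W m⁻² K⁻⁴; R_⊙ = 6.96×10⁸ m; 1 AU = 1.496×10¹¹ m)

R_⋆ = 0.710 × 6.96×10⁸ = 4.94×10⁸ m.
d = 0.286 AU = 4.28×10¹⁰ m.
L = 4πR_⋆²σT_⋆⁴ = 4π(4.94×10⁸)² × 5.67×10⁻⁸ × (4320)⁴ = 6.06×10²⁵ W.
S = L/(4πd²) = 2630 W m⁻².
From T_eq⁴ = S(1−A)/(4σ): 1−A = 4σT_eq⁴/S.
1−A = 4 × 5.67×10⁻⁸ × (199)⁴ / 2630 = 0.135.

A ≈ 0.86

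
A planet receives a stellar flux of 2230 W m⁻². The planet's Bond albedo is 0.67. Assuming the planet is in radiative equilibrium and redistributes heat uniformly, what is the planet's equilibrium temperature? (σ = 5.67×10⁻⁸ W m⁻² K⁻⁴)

T_eq ≈ 239 K

Energy balance: absorbed = emitted ⇒ πR²·S(1−A) = 4πR²·σT_eq⁴, so T_eq⁴ = S(1−A)/(4σ).
T_eq = [2230 × 0.33 / (4 × 5.67×10⁻⁸)]^(1/4) = (3.24×10⁹)^(1/4) = 239 K.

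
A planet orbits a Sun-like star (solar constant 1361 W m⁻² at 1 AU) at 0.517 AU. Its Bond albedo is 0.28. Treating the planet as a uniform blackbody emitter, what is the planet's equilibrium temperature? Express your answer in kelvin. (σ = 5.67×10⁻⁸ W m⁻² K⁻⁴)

Flux at 0.517 AU: S = 1361/0.517² = 5090 W m⁻².
Energy balance: absorbed = emitted ⇒ πR²·S(1−A) = 4πR²·σT_eq⁴, so T_eq⁴ = S(1−A)/(4σ).
T_eq = [5090 × 0.72 / (4 × 5.67×10⁻⁸)]^(1/4) = (1.62×10¹⁰)^(1/4) = 357 K.

T_eq ≈ 357 K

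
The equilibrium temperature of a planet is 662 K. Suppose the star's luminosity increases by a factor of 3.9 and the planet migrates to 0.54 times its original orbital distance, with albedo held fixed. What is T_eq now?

T_eq ≈ 1270 K

T_eq ∝ L^(1/4) · d^(−1/2).
T′ = 662 × 3.9^(1/4) / 0.54^(1/2) = 1270 K.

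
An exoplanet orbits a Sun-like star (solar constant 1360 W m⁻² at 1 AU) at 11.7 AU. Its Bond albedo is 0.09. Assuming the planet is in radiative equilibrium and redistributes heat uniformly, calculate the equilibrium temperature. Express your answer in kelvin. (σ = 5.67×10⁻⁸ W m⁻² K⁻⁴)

Flux at 11.7 AU: S = 1360/11.7² = 9.93 W m⁻².
Energy balance: absorbed = emitted ⇒ πR²·S(1−A) = 4πR²·σT_eq⁴, so T_eq⁴ = S(1−A)/(4σ).
T_eq = [9.93 × 0.91 / (4 × 5.67×10⁻⁸)]^(1/4) = (3.99×10⁷)^(1/4) = 79.5 K.

T_eq ≈ 79.5 K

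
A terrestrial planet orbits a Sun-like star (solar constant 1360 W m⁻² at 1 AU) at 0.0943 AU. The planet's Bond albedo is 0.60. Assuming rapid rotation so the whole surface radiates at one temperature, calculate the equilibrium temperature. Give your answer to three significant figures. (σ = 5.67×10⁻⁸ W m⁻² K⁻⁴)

Flux at 0.0943 AU: S = 1360/0.0943² = 1.53×10⁵ W m⁻².
Energy balance: absorbed = emitted ⇒ πR²·S(1−A) = 4πR²·σT_eq⁴, so T_eq⁴ = S(1−A)/(4σ).
T_eq = [1.53×10⁵ × 0.40 / (4 × 5.67×10⁻⁸)]^(1/4) = (2.70×10¹¹)^(1/4) = 721 K.

T_eq ≈ 721 K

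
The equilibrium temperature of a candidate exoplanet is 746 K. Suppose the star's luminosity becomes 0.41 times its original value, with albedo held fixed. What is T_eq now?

T_eq ≈ 597 K

T_eq ∝ L^(1/4) · d^(−1/2).
T′ = 746 × 0.41^(1/4) = 597 K.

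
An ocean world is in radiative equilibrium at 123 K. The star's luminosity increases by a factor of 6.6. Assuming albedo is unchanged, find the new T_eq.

T_eq ≈ 197 K

T_eq ∝ L^(1/4) · d^(−1/2).
T′ = 123 × 6.6^(1/4) = 197 K.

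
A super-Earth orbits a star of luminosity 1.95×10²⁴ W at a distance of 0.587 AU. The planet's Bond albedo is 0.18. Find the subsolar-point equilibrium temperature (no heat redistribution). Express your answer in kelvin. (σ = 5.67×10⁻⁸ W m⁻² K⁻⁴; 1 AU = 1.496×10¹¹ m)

T_ss ≈ 131 K

d = 0.587 AU = 8.78×10¹⁰ m.
Flux: S = L/(4πd²) = 1.95×10²⁴/(4π×(8.78×10¹⁰)²) = 20.1 W m⁻².
At the subsolar point the surface absorbs S(1−A) and emits σT⁴ per unit area — no factor of 4, since only the local patch is in balance.
T = [20.1 × 0.82 / 5.67×10⁻⁸]^(1/4) = (2.91×10⁸)^(1/4) = 131 K.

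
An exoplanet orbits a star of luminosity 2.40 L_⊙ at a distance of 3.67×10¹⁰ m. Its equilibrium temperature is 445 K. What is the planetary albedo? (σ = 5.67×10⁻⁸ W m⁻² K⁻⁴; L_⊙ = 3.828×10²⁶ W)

A ≈ 0.84

L = 2.40 × 3.828×10²⁶ = 9.19×10²⁶ W.
Flux: S = L/(4πd²) = 9.19×10²⁶/(4π×(3.67×10¹⁰)²) = 5.43×10⁴ W m⁻².
From T_eq⁴ = S(1−A)/(4σ): 1−A = 4σT_eq⁴/S.
1−A = 4 × 5.67×10⁻⁸ × (445)⁴ / 5.43×10⁴ = 0.164.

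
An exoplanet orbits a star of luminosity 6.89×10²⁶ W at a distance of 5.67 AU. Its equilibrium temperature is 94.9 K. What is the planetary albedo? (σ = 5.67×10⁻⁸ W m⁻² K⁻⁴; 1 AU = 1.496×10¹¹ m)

d = 5.67 AU = 8.48×10¹¹ m.
Flux: S = L/(4πd²) = 6.89×10²⁶/(4π×(8.48×10¹¹)²) = 76.2 W m⁻².
From T_eq⁴ = S(1−A)/(4σ): 1−A = 4σT_eq⁴/S.
1−A = 4 × 5.67×10⁻⁸ × (94.9)⁴ / 76.2 = 0.241.

A ≈ 0.76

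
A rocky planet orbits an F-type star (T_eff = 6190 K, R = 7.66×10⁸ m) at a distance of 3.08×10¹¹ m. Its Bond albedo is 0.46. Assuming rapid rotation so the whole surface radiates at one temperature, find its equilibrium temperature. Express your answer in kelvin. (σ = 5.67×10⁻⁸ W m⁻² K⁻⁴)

L = 4πR_⋆²σT_⋆⁴ = 4π(7.66×10⁸)² × 5.67×10⁻⁸ × (6190)⁴ = 6.14×10²⁶ W.
S = L/(4πd²) = 515 W m⁻².
Energy balance: absorbed = emitted ⇒ πR²·S(1−A) = 4πR²·σT_eq⁴, so T_eq⁴ = S(1−A)/(4σ).
T_eq = [515 × 0.54 / (4 × 5.67×10⁻⁸)]^(1/4) = (1.23×10⁹)^(1/4) = 187 K.

T_eq ≈ 187 K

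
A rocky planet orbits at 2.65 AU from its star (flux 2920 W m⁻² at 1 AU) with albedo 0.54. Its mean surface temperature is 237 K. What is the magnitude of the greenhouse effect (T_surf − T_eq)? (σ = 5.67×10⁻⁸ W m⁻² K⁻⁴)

ΔT ≈ 66.6 K

S = 2920/2.65² = 415.8 W m⁻².
T_eq = [S(1−A)/(4σ)]^(1/4) = [415.8×0.46/(4×5.67×10⁻⁸)]^(1/4) = 170.4 K.
ΔT = T_surf − T_eq = 237 − 170.4.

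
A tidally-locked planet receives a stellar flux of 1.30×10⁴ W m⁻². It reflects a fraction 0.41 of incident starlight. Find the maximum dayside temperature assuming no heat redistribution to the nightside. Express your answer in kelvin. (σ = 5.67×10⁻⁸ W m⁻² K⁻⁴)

T_ss ≈ 606 K

With no redistribution each surface element balances locally: S(1−A) = σT⁴.
T = [1.30×10⁴ × 0.59 / 5.67×10⁻⁸]^(1/4) = (1.35×10¹¹)^(1/4) = 606 K.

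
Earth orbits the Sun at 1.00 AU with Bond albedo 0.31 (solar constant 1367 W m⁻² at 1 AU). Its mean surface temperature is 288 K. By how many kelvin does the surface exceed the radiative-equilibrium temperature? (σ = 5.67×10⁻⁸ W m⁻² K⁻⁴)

ΔT ≈ 34.1 K

S = 1367/1.00² = 1367 W m⁻².
T_eq = [S(1−A)/(4σ)]^(1/4) = [1367×0.69/(4×5.67×10⁻⁸)]^(1/4) = 253.9 K.
ΔT = T_surf − T_eq = 288 − 253.9.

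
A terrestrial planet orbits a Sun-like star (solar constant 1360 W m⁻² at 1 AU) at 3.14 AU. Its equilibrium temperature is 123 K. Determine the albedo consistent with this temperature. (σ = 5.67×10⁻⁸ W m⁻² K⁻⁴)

A ≈ 0.62

Flux at 3.14 AU: S = 1360/3.14² = 138 W m⁻².
From T_eq⁴ = S(1−A)/(4σ): 1−A = 4σT_eq⁴/S.
1−A = 4 × 5.67×10⁻⁸ × (123)⁴ / 138 = 0.376.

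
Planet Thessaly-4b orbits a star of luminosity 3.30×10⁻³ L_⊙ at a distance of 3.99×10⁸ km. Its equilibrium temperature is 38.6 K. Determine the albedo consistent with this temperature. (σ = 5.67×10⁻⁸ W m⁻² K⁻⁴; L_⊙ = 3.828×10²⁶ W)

A ≈ 0.20

d = 3.99×10⁸ km = 3.99×10¹¹ m.
L = 3.30×10⁻³ × 3.828×10²⁶ = 1.26×10²⁴ W.
Flux: S = L/(4πd²) = 1.26×10²⁴/(4π×(3.99×10¹¹)²) = 0.631 W m⁻².
From T_eq⁴ = S(1−A)/(4σ): 1−A = 4σT_eq⁴/S.
1−A = 4 × 5.67×10⁻⁸ × (38.6)⁴ / 0.631 = 0.797.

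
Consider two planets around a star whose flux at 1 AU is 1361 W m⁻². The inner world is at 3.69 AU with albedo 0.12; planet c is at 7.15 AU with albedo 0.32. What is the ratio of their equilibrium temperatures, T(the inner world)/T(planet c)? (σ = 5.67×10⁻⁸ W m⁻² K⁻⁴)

T_eq = [S₀(1−A)/(4σd²)]^(1/4), so T ∝ (1−A)^(1/4) / √d.
T₁ = [1361×0.88/(4×5.67×10⁻⁸×3.69²)]^(1/4) = 140.33 K.
T₂ = [1361×0.68/(4×5.67×10⁻⁸×7.15²)]^(1/4) = 94.52 K.

T₁/T₂ ≈ 1.485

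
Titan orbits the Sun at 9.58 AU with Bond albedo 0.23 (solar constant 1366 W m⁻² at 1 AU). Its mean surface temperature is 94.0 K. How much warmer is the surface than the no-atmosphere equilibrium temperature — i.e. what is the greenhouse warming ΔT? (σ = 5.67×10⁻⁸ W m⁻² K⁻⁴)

S = 1366/9.58² = 14.88 W m⁻².
T_eq = [S(1−A)/(4σ)]^(1/4) = [14.88×0.77/(4×5.67×10⁻⁸)]^(1/4) = 84.3 K.
ΔT = T_surf − T_eq = 94 − 84.3.

ΔT ≈ 9.7 K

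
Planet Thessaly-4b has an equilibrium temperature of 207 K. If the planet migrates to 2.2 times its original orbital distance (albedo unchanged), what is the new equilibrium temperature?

T_eq ≈ 140 K

T_eq ∝ L^(1/4) · d^(−1/2).
T′ = 207 / 2.2^(1/2) = 140 K.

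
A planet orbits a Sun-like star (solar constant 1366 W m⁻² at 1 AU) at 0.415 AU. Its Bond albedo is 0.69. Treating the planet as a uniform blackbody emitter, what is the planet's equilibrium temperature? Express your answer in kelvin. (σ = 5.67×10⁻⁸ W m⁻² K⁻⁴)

T_eq ≈ 323 K

Flux at 0.415 AU: S = 1366/0.415² = 7930 W m⁻².
Energy balance: absorbed = emitted ⇒ πR²·S(1−A) = 4πR²·σT_eq⁴, so T_eq⁴ = S(1−A)/(4σ).
T_eq = [7930 × 0.31 / (4 × 5.67×10⁻⁸)]^(1/4) = (1.08×10¹⁰)^(1/4) = 323 K.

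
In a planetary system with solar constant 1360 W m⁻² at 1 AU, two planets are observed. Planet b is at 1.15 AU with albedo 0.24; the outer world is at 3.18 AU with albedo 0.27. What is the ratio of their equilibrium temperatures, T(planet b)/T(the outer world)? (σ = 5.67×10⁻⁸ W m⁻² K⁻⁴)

T₁/T₂ ≈ 1.680

T_eq = [S₀(1−A)/(4σd²)]^(1/4), so T ∝ (1−A)^(1/4) / √d.
T₁ = [1360×0.76/(4×5.67×10⁻⁸×1.15²)]^(1/4) = 242.29 K.
T₂ = [1360×0.73/(4×5.67×10⁻⁸×3.18²)]^(1/4) = 144.24 K.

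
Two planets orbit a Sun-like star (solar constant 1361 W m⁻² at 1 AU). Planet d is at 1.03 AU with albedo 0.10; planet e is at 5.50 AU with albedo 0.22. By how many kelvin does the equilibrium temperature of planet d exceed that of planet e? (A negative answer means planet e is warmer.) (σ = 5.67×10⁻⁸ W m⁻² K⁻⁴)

ΔT ≈ 155.6 K

T_eq = [S₀(1−A)/(4σd²)]^(1/4), so T ∝ (1−A)^(1/4) / √d.
T₁ = [1361×0.90/(4×5.67×10⁻⁸×1.03²)]^(1/4) = 267.11 K.
T₂ = [1361×0.78/(4×5.67×10⁻⁸×5.50²)]^(1/4) = 111.53 K.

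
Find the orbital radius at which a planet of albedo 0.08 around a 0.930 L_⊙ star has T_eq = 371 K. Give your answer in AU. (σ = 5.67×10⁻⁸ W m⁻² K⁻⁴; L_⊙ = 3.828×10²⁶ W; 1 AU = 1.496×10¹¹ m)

d ≈ 0.521 AU

L = 0.930 × 3.828×10²⁶ = 3.56×10²⁶ W.
From T_eq⁴ = L(1−A)/(16πσd²): d = √[L(1−A)/(16πσT_eq⁴)].
d = √[3.56×10²⁶ × 0.92 / (16π × 5.67×10⁻⁸ × (371)⁴)] = 7.79×10¹⁰ m = 0.521 AU.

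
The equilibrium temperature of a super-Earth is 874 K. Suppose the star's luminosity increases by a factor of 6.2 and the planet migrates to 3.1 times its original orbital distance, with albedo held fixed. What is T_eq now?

T_eq ≈ 783 K

T_eq ∝ L^(1/4) · d^(−1/2).
T′ = 874 × 6.2^(1/4) / 3.1^(1/2) = 783 K.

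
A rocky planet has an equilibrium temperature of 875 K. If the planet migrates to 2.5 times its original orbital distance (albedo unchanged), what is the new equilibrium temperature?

T_eq ≈ 553 K

T_eq ∝ L^(1/4) · d^(−1/2).
T′ = 875 / 2.5^(1/2) = 553 K.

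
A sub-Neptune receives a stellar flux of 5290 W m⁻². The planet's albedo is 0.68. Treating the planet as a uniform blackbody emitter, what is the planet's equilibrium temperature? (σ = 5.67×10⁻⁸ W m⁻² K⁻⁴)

T_eq ≈ 294 K

Energy balance: absorbed = emitted ⇒ πR²·S(1−A) = 4πR²·σT_eq⁴, so T_eq⁴ = S(1−A)/(4σ).
T_eq = [5290 × 0.32 / (4 × 5.67×10⁻⁸)]^(1/4) = (7.46×10⁹)^(1/4) = 294 K.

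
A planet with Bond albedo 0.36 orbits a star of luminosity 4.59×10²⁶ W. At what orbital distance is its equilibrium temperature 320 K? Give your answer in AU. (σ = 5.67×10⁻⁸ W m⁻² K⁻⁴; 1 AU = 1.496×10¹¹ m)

d ≈ 0.663 AU

From T_eq⁴ = L(1−A)/(16πσd²): d = √[L(1−A)/(16πσT_eq⁴)].
d = √[4.59×10²⁶ × 0.64 / (16π × 5.67×10⁻⁸ × (320)⁴)] = 9.91×10¹⁰ m = 0.663 AU.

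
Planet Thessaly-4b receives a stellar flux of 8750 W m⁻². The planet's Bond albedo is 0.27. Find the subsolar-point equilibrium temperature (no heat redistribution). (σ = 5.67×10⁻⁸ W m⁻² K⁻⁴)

At the subsolar point the surface absorbs S(1−A) and emits σT⁴ per unit area — no factor of 4, since only the local patch is in balance.
T = [8750 × 0.73 / 5.67×10⁻⁸]^(1/4) = (1.13×10¹¹)^(1/4) = 579 K.

T_ss ≈ 579 K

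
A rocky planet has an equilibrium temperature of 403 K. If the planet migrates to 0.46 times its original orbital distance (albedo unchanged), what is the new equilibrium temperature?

T_eq ∝ L^(1/4) · d^(−1/2).
T′ = 403 / 0.46^(1/2) = 594 K.

T_eq ≈ 594 K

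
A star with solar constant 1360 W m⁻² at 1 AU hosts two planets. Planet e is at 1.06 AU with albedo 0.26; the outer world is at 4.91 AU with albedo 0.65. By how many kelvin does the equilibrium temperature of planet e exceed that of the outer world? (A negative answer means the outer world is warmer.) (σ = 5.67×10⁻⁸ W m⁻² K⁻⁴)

T_eq = [S₀(1−A)/(4σd²)]^(1/4), so T ∝ (1−A)^(1/4) / √d.
T₁ = [1360×0.74/(4×5.67×10⁻⁸×1.06²)]^(1/4) = 250.69 K.
T₂ = [1360×0.35/(4×5.67×10⁻⁸×4.91²)]^(1/4) = 96.59 K.

ΔT ≈ 154.1 K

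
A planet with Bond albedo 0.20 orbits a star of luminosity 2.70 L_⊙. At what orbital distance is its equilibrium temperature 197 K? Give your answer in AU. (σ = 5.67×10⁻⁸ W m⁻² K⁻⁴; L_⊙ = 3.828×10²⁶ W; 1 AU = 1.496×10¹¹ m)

L = 2.70 × 3.828×10²⁶ = 1.03×10²⁷ W.
From T_eq⁴ = L(1−A)/(16πσd²): d = √[L(1−A)/(16πσT_eq⁴)].
d = √[1.03×10²⁷ × 0.80 / (16π × 5.67×10⁻⁸ × (197)⁴)] = 4.39×10¹¹ m = 2.93 AU.

d ≈ 2.93 AU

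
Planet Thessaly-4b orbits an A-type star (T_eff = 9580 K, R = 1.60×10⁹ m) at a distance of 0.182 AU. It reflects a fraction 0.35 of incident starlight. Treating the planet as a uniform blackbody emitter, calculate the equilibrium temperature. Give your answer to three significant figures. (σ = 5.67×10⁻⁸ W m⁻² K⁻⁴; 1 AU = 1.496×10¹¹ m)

T_eq ≈ 1470 K

d = 0.182 AU = 2.72×10¹⁰ m.
L = 4πR_⋆²σT_⋆⁴ = 4π(1.60×10⁹)² × 5.67×10⁻⁸ × (9580)⁴ = 1.54×10²⁸ W.
S = L/(4πd²) = 1.65×10⁶ W m⁻².
Energy balance: absorbed = emitted ⇒ πR²·S(1−A) = 4πR²·σT_eq⁴, so T_eq⁴ = S(1−A)/(4σ).
T_eq = [1.65×10⁶ × 0.65 / (4 × 5.67×10⁻⁸)]^(1/4) = (4.73×10¹²)^(1/4) = 1470 K.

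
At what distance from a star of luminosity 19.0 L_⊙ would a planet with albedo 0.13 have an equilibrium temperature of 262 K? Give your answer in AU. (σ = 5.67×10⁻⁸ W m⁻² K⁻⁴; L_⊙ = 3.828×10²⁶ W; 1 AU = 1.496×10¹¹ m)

L = 19.0 × 3.828×10²⁶ = 7.27×10²⁷ W.
From T_eq⁴ = L(1−A)/(16πσd²): d = √[L(1−A)/(16πσT_eq⁴)].
d = √[7.27×10²⁷ × 0.87 / (16π × 5.67×10⁻⁸ × (262)⁴)] = 6.86×10¹¹ m = 4.59 AU.

d ≈ 4.59 AU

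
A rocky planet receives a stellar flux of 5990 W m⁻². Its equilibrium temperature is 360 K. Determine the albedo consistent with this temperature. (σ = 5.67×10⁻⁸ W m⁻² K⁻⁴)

From T_eq⁴ = S(1−A)/(4σ): 1−A = 4σT_eq⁴/S.
1−A = 4 × 5.67×10⁻⁸ × (360)⁴ / 5990 = 0.636.

A ≈ 0.36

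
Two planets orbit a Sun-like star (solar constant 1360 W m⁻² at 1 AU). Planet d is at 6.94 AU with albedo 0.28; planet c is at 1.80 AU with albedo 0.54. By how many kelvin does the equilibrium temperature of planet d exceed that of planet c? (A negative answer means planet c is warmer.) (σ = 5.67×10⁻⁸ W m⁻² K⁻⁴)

T_eq = [S₀(1−A)/(4σd²)]^(1/4), so T ∝ (1−A)^(1/4) / √d.
T₁ = [1360×0.72/(4×5.67×10⁻⁸×6.94²)]^(1/4) = 97.30 K.
T₂ = [1360×0.46/(4×5.67×10⁻⁸×1.80²)]^(1/4) = 170.82 K.

ΔT ≈ -73.5 K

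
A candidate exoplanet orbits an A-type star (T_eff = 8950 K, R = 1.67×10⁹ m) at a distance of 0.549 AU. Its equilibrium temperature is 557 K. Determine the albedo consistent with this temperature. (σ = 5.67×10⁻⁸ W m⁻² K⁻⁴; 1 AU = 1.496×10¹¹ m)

d = 0.549 AU = 8.21×10¹⁰ m.
L = 4πR_⋆²σT_⋆⁴ = 4π(1.67×10⁹)² × 5.67×10⁻⁸ × (8950)⁴ = 1.28×10²⁸ W.
S = L/(4πd²) = 1.50×10⁵ W m⁻².
From T_eq⁴ = S(1−A)/(4σ): 1−A = 4σT_eq⁴/S.
1−A = 4 × 5.67×10⁻⁸ × (557)⁴ / 1.50×10⁵ = 0.145.

A ≈ 0.85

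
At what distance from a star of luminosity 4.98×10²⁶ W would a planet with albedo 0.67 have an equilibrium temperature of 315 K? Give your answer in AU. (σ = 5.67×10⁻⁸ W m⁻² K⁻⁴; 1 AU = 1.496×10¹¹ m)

d ≈ 0.512 AU

From T_eq⁴ = L(1−A)/(16πσd²): d = √[L(1−A)/(16πσT_eq⁴)].
d = √[4.98×10²⁶ × 0.33 / (16π × 5.67×10⁻⁸ × (315)⁴)] = 7.65×10¹⁰ m = 0.512 AU.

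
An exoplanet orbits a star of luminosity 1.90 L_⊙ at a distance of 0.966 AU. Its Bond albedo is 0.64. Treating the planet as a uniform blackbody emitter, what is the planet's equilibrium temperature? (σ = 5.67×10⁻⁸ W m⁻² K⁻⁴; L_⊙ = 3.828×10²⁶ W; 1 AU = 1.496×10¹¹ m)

d = 0.966 AU = 1.45×10¹¹ m.
L = 1.90 × 3.828×10²⁶ = 7.27×10²⁶ W.
Flux: S = L/(4πd²) = 7.27×10²⁶/(4π×(1.45×10¹¹)²) = 2770 W m⁻².
Energy balance: absorbed = emitted ⇒ πR²·S(1−A) = 4πR²·σT_eq⁴, so T_eq⁴ = S(1−A)/(4σ).
T_eq = [2770 × 0.36 / (4 × 5.67×10⁻⁸)]^(1/4) = (4.40×10⁹)^(1/4) = 258 K.

T_eq ≈ 258 K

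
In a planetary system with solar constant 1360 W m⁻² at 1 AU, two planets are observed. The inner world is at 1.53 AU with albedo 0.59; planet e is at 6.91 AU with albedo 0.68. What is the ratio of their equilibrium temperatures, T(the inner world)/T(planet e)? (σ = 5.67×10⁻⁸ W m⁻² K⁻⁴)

T₁/T₂ ≈ 2.261

T_eq = [S₀(1−A)/(4σd²)]^(1/4), so T ∝ (1−A)^(1/4) / √d.
T₁ = [1360×0.41/(4×5.67×10⁻⁸×1.53²)]^(1/4) = 180.02 K.
T₂ = [1360×0.32/(4×5.67×10⁻⁸×6.91²)]^(1/4) = 79.62 K.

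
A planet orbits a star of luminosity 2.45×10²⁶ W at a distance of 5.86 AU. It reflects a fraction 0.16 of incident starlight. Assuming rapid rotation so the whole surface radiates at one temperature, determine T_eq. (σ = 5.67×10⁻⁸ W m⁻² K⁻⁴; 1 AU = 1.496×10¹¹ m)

d = 5.86 AU = 8.77×10¹¹ m.
Flux: S = L/(4πd²) = 2.45×10²⁶/(4π×(8.77×10¹¹)²) = 25.4 W m⁻².
Energy balance: absorbed = emitted ⇒ πR²·S(1−A) = 4πR²·σT_eq⁴, so T_eq⁴ = S(1−A)/(4σ).
T_eq = [25.4 × 0.84 / (4 × 5.67×10⁻⁸)]^(1/4) = (9.40×10⁷)^(1/4) = 98.5 K.

T_eq ≈ 98.5 K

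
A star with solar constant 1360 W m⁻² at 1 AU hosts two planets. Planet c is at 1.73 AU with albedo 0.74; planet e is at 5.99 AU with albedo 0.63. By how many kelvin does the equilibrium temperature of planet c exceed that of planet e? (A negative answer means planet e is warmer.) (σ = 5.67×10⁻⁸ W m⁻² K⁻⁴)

T_eq = [S₀(1−A)/(4σd²)]^(1/4), so T ∝ (1−A)^(1/4) / √d.
T₁ = [1360×0.26/(4×5.67×10⁻⁸×1.73²)]^(1/4) = 151.08 K.
T₂ = [1360×0.37/(4×5.67×10⁻⁸×5.99²)]^(1/4) = 88.68 K.

ΔT ≈ 62.4 K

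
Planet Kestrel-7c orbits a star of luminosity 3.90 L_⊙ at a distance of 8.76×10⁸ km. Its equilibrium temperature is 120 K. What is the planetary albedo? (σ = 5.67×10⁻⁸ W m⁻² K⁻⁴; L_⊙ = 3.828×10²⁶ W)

d = 8.76×10⁸ km = 8.76×10¹¹ m.
L = 3.90 × 3.828×10²⁶ = 1.49×10²⁷ W.
Flux: S = L/(4πd²) = 1.49×10²⁷/(4π×(8.76×10¹¹)²) = 155 W m⁻².
From T_eq⁴ = S(1−A)/(4σ): 1−A = 4σT_eq⁴/S.
1−A = 4 × 5.67×10⁻⁸ × (120)⁴ / 155 = 0.304.

A ≈ 0.70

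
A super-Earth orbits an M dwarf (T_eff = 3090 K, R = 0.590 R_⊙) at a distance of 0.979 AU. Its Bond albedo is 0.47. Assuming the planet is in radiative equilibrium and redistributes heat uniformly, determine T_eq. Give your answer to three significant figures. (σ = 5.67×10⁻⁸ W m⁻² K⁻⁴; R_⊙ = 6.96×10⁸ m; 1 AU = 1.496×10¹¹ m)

T_eq ≈ 98.7 K

R_⋆ = 0.590 × 6.96×10⁸ = 4.11×10⁸ m.
d = 0.979 AU = 1.46×10¹¹ m.
L = 4πR_⋆²σT_⋆⁴ = 4π(4.11×10⁸)² × 5.67×10⁻⁸ × (3090)⁴ = 1.10×10²⁵ W.
S = L/(4πd²) = 40.6 W m⁻².
Energy balance: absorbed = emitted ⇒ πR²·S(1−A) = 4πR²·σT_eq⁴, so T_eq⁴ = S(1−A)/(4σ).
T_eq = [40.6 × 0.53 / (4 × 5.67×10⁻⁸)]^(1/4) = (9.50×10⁷)^(1/4) = 98.7 K.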